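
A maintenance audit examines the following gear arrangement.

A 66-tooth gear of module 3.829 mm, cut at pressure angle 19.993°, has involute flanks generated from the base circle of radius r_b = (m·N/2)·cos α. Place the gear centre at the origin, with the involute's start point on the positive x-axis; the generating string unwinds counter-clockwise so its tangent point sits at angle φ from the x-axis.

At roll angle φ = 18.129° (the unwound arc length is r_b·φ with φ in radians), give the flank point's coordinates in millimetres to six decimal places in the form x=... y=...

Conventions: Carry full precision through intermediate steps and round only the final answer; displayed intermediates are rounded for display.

x=124.538047 y=1.241317

class = single-mesh tooth geometry [base-circle involute, m = 3.829, 66T]
pitch radius r_p = m·N/2 = 3.829·66/2 = 126.357000
base radius r_b = r_p·cos α = 126.357000·cos 19.993° = 118.742020
roll angle φ = 18.129° = 0.31641074 rad
x = r_b·(cos φ + φ·sin φ) = 124.538047
y = r_b·(sin φ − φ·cos φ) = 1.241317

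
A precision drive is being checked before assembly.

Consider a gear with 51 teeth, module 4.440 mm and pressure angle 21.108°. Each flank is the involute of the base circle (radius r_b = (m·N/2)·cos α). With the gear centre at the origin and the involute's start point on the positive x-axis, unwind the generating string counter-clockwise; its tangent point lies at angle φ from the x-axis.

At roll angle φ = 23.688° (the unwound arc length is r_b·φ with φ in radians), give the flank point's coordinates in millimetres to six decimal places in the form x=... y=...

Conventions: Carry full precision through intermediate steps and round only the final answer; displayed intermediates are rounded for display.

recognized (one wheel, involute flank): single-mesh tooth geometry, m = 4.440, N = 51
pitch radius r_p = m·N/2 = 4.440·51/2 = 113.220000
base radius r_b = r_p·cos α = 113.220000·cos 21.108° = 105.623307
roll angle φ = 23.688° = 0.41343359 rad
x = r_b·(cos φ + φ·sin φ) = 114.268171
y = r_b·(sin φ − φ·cos φ) = 2.445763

x=114.268171 y=2.445763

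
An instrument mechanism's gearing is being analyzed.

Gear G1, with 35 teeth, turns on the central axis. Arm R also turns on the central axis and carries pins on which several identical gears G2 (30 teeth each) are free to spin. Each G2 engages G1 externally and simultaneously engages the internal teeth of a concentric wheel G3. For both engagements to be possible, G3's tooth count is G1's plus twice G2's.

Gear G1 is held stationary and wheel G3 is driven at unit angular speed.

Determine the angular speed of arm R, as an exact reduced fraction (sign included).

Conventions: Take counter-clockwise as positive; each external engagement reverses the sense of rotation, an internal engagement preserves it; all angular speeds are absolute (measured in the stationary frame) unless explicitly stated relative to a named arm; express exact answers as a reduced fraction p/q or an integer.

planetary set (35T centre, 30T on arm, 95T internal) — Willis relation
ring teeth: 35 + 2·30 = 95
35(ω_sun−ω_arm) = −95(ω_ring−ω_arm),  ω_sun = 0, ω_ring = 1
35(0−ω_arm) = −95(1−ω_arm)  ⇒  130·ω_arm = 95  ⇒  ω_arm = 19/26
exact speed ratio = 19/26

19/26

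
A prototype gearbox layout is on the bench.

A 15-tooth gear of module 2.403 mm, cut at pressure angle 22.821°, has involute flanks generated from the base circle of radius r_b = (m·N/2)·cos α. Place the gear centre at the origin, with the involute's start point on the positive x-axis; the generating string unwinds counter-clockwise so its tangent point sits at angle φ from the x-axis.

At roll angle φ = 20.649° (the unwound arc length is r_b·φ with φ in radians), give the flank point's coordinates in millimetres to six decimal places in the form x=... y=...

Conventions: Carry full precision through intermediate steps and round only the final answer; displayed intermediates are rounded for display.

topology: single-mesh involute geometry — m = 2.403, N = 15
pitch radius r_p = m·N/2 = 2.403·15/2 = 18.022500
base radius r_b = r_p·cos α = 18.022500·cos 22.821° = 16.611718
roll angle φ = 20.649° = 0.36039304 rad
x = r_b·(cos φ + φ·sin φ) = 17.655732
y = r_b·(sin φ − φ·cos φ) = 0.255842

x=17.655732 y=0.255842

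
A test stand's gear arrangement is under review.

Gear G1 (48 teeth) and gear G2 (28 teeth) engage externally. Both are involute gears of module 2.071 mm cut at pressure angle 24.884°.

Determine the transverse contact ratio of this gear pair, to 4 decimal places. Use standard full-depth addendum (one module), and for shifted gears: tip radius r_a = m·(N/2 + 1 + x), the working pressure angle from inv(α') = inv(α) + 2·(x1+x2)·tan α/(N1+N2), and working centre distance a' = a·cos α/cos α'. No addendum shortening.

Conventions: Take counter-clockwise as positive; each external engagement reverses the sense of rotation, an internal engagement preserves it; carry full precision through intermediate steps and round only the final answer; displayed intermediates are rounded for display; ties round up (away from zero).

1.5015

topology: single-mesh involute geometry — m = 2.071, 48T/28T pair
base radii: r_b1 = 45.089558, r_b2 = 26.302242
tip radii: r_a1 = 51.775000, r_a2 = 31.065000
no profile shift: α' = α, a' = a
action lengths: √(r_a1²−r_b1²) = 25.447640, √(r_a2²−r_b2²) = 16.529558
base pitch p_b = π·m·cos α = 5.902209
CR = (25.447640 + 16.529558 − 78.698000·sin 24.88400°)/5.902209 = 1.501549
contact ratio ≈ 1.5015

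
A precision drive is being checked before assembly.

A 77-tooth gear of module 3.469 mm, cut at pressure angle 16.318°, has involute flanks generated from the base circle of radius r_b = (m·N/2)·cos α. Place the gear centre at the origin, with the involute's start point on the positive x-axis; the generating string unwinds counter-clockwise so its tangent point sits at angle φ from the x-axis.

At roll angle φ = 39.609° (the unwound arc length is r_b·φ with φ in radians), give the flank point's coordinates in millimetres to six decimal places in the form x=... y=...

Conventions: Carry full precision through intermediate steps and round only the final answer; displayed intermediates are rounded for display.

recognized (one wheel, involute flank): single-mesh tooth geometry, m = 3.469, N = 77
pitch radius r_p = m·N/2 = 3.469·77/2 = 133.556500
base radius r_b = r_p·cos α = 133.556500·cos 16.318° = 128.176453
roll angle φ = 39.609° = 0.69130746 rad
x = r_b·(cos φ + φ·sin φ) = 155.241261
y = r_b·(sin φ − φ·cos φ) = 13.452463

x=155.241261 y=13.452463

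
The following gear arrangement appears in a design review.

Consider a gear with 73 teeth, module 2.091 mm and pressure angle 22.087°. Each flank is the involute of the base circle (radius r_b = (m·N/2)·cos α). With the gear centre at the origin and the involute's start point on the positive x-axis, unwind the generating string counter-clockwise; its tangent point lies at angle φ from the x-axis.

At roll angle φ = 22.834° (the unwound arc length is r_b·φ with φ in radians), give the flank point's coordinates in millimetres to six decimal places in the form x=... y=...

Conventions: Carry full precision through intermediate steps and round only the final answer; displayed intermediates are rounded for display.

x=76.115629 y=1.468551

recognized (one wheel, involute flank): single-mesh tooth geometry, m = 2.091, N = 73
pitch radius r_p = m·N/2 = 2.091·73/2 = 76.321500
base radius r_b = r_p·cos α = 76.321500·cos 22.087° = 70.720568
roll angle φ = 22.834° = 0.39852848 rad
x = r_b·(cos φ + φ·sin φ) = 76.115629
y = r_b·(sin φ − φ·cos φ) = 1.468551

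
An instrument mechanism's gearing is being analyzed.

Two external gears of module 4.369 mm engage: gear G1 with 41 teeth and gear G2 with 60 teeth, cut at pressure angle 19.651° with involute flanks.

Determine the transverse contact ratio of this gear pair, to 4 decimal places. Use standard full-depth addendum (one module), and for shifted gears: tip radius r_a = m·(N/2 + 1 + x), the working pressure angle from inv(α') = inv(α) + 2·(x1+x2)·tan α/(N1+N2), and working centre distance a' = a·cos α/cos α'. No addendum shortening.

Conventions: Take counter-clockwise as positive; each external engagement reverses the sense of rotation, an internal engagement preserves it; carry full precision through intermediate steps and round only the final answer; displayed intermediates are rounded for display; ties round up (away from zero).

class = single-mesh tooth geometry [involute pair 41T × 60T, m = 4.369]
base radii: r_b1 = 84.348128, r_b2 = 123.436285
tip radii: r_a1 = 93.933500, r_a2 = 135.439000
no profile shift: α' = α, a' = a
action lengths: √(r_a1²−r_b1²) = 41.338792, √(r_a2²−r_b2²) = 55.742320
base pitch p_b = π·m·cos α = 12.926218
CR = (41.338792 + 55.742320 − 220.634500·sin 19.65100°)/12.926218 = 1.770351
contact ratio ≈ 1.7704

1.7704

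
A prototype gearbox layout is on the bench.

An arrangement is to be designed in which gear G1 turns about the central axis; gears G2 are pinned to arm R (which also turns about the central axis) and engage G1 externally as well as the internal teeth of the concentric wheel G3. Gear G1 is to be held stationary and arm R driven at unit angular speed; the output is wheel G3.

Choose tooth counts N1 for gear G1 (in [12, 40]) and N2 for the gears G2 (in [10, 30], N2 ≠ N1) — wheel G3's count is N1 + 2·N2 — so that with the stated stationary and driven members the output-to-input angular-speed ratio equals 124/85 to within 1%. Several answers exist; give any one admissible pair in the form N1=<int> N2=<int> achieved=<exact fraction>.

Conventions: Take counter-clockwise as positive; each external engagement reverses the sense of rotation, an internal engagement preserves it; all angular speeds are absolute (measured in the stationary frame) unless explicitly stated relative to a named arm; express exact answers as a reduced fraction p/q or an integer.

N1=39 N2=23 achieved=124/85

class = planetary set [ratio 124/85 wanted; Willis about the carrier]
Willis with ω_sun = 0: ω_ring/ω_arm = (N1+N3)/N3; set equal to 124/85  ⇒  N3/N1 = 1/(124/85 − 1) = 85/39
N3 = N1 + 2·N2  ⇒  N2/N1 = (N3/N1 − 1)/2 = (85/39 − 1)/2 = 23/39
smallest multiple with N1 ≥ 12 and N2 ≥ 10: k = 1  ⇒  N1 = 1·39 = 39, N2 = 1·23 = 23 (N1 ≤ 40, N2 ≤ 30, N2 ≠ N1 ✓), N3 = 39 + 2·23 = 85
check: (N1+N3)/N3 with N1 = 39, N3 = 85 gives 124/85; |achieved − target| = 0 ≤ 31/2125 ✓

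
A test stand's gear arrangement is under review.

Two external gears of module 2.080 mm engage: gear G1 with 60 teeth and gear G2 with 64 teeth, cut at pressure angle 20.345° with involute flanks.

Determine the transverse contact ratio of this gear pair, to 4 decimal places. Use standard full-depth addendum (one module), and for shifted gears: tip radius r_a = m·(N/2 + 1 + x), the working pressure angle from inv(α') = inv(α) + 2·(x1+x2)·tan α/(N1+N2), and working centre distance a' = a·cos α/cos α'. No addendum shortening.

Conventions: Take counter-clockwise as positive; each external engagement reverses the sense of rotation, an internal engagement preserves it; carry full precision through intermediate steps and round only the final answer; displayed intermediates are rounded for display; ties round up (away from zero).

recognized (one external pair, fixed centres): single-mesh tooth geometry, m = 2.080, N1 = 60, N2 = 64
base radii: r_b1 = 58.507249, r_b2 = 62.407732
tip radii: r_a1 = 64.480000, r_a2 = 68.640000
no profile shift: α' = α, a' = a
action lengths: √(r_a1²−r_b1²) = 27.102994, √(r_a2²−r_b2²) = 28.578394
base pitch p_b = π·m·cos α = 6.126865
CR = (27.102994 + 28.578394 − 128.960000·sin 20.34500°)/6.126865 = 1.770169
contact ratio ≈ 1.7702

1.7702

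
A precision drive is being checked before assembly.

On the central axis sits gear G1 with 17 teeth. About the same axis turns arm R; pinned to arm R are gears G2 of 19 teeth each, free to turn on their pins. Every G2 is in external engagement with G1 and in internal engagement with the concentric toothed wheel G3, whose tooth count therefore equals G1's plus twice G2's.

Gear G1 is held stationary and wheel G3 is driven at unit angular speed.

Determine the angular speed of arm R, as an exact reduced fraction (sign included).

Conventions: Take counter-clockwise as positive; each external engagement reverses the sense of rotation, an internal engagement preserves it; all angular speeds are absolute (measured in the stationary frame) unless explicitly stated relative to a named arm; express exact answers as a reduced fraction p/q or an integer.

class = planetary set [G3 = 17+2·19 = 55; Willis about the carrier]
ring teeth: 17 + 2·19 = 55
17(ω_sun−ω_arm) = −55(ω_ring−ω_arm),  ω_sun = 0, ω_ring = 1
17(0−ω_arm) = −55(1−ω_arm)  ⇒  72·ω_arm = 55  ⇒  ω_arm = 55/72
exact speed ratio = 55/72

55/72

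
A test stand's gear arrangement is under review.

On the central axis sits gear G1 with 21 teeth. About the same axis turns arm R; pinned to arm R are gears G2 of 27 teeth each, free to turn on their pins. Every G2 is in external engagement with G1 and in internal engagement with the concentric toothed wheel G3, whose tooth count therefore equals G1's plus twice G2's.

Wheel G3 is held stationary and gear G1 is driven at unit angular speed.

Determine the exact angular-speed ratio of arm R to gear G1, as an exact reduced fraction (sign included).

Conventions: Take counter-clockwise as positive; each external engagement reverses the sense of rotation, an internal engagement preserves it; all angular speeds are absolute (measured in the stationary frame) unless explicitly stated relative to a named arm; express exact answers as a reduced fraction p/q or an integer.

recognized (axles ride arm R): planetary set, 21/27/75 teeth
ring teeth: 21 + 2·27 = 75
21(ω_sun−ω_arm) = −75(ω_ring−ω_arm),  ω_ring = 0, ω_sun = 1
21(1−ω_arm) = −75(0−ω_arm)  ⇒  96·ω_arm = 21  ⇒  ω_arm = 7/32
ω_out/ω_in = 7/32

7/32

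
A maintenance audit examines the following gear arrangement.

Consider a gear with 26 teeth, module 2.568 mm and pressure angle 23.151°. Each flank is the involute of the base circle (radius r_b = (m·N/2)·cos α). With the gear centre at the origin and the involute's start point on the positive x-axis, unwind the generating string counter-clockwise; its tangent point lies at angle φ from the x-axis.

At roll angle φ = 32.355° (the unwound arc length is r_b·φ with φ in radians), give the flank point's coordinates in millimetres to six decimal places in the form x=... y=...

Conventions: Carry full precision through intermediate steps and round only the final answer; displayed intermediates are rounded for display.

recognized (one wheel, involute flank): single-mesh tooth geometry, m = 2.568, N = 26
pitch radius r_p = m·N/2 = 2.568·26/2 = 33.384000
base radius r_b = r_p·cos α = 33.384000·cos 23.151° = 30.695650
roll angle φ = 32.355° = 0.56470128 rad
x = r_b·(cos φ + φ·sin φ) = 35.206561
y = r_b·(sin φ − φ·cos φ) = 1.784428

x=35.206561 y=1.784428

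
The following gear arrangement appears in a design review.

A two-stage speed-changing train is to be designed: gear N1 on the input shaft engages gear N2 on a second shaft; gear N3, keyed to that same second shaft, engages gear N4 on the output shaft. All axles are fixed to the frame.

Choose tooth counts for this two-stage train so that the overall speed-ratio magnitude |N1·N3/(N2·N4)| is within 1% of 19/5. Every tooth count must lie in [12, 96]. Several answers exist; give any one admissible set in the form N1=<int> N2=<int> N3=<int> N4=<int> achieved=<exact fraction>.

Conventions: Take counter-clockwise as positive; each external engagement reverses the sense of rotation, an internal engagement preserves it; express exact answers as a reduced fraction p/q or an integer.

topology: fixed-axis compound train — 2 stages, target 19/5
target = 19/5 in lowest terms: an exact hit needs N1·N3 = k·19 and N2·N4 = k·5 for one integer k, every count in [12, 96]; additionally prefer no 1:1 stage (N1 ≠ N2, N3 ≠ N4)
k = 1…35: no 1:1-free in-range split of k·19 and k·5 into factor pairs; take k = 36
k = 36: N1·N3 = 684 = 12·57, N2·N4 = 180 = 15·12
achieved = 12·57/(15·12) = 19/5; |achieved − target| = 0 ≤ 19/500 ✓

N1=12 N2=15 N3=57 N4=12 achieved=19/5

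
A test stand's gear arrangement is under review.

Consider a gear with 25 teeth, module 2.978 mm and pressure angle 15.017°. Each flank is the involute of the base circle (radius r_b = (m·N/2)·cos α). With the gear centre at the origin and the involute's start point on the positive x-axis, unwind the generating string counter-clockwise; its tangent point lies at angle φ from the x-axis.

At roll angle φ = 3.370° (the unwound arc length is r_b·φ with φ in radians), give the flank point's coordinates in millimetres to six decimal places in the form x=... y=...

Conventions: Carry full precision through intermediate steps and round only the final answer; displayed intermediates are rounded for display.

x=36.015866 y=0.002438

recognized (one wheel, involute flank): single-mesh tooth geometry, m = 2.978, N = 25
pitch radius r_p = m·N/2 = 2.978·25/2 = 37.225000
base radius r_b = r_p·cos α = 37.225000·cos 15.017° = 35.953729
roll angle φ = 3.370° = 0.05881760 rad
x = r_b·(cos φ + φ·sin φ) = 36.015866
y = r_b·(sin φ − φ·cos φ) = 0.002438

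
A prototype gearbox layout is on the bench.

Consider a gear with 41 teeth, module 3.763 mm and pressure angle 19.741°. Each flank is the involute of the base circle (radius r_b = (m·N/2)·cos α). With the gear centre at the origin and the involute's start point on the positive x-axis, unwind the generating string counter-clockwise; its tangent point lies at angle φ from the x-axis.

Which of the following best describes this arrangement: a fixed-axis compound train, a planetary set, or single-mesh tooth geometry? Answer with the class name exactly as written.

single-mesh tooth geometry

recognized (one wheel, involute flank): single-mesh tooth geometry, m = 3.763, N = 41
classification: single-mesh tooth geometry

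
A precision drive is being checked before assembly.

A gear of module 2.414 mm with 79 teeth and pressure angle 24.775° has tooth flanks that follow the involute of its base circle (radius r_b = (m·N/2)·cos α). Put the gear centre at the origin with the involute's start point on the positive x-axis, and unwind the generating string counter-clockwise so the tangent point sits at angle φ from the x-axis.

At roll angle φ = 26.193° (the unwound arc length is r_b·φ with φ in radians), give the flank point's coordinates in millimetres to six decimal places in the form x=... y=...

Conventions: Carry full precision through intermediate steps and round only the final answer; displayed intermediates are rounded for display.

class = single-mesh tooth geometry [base-circle involute, m = 2.414, 79T]
pitch radius r_p = m·N/2 = 2.414·79/2 = 95.353000
base radius r_b = r_p·cos α = 95.353000·cos 24.775° = 86.576749
roll angle φ = 26.193° = 0.45715409 rad
x = r_b·(cos φ + φ·sin φ) = 95.156366
y = r_b·(sin φ − φ·cos φ) = 2.700003

x=95.156366 y=2.700003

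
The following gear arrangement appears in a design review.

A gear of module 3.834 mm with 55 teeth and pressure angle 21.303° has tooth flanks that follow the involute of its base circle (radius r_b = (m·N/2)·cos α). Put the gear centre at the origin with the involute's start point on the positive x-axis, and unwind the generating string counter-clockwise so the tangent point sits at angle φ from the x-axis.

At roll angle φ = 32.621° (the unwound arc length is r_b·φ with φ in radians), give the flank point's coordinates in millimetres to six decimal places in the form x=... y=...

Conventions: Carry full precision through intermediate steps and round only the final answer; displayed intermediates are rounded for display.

topology: single-mesh involute geometry — m = 3.834, N = 55
pitch radius r_p = m·N/2 = 3.834·55/2 = 105.435000
base radius r_b = r_p·cos α = 105.435000·cos 21.303° = 98.230859
roll angle φ = 32.621° = 0.56934386 rad
x = r_b·(cos φ + φ·sin φ) = 112.884593
y = r_b·(sin φ − φ·cos φ) = 5.849342

x=112.884593 y=5.849342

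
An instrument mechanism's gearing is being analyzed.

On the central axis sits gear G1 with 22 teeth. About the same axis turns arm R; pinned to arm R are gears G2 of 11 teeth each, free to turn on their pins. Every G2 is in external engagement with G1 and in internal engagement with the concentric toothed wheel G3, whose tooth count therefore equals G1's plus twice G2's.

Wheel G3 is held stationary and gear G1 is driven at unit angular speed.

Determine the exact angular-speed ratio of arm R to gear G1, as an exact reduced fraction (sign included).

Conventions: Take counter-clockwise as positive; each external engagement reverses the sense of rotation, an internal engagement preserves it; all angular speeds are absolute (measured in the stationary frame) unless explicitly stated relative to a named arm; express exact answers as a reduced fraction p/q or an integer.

planetary set (22T centre, 11T on arm, 44T internal) — Willis relation
ring teeth: 22 + 2·11 = 44
22(ω_sun−ω_arm) = −44(ω_ring−ω_arm),  ω_ring = 0, ω_sun = 1
22(1−ω_arm) = −44(0−ω_arm)  ⇒  66·ω_arm = 22  ⇒  ω_arm = 1/3
ω_out/ω_in = 1/3

1/3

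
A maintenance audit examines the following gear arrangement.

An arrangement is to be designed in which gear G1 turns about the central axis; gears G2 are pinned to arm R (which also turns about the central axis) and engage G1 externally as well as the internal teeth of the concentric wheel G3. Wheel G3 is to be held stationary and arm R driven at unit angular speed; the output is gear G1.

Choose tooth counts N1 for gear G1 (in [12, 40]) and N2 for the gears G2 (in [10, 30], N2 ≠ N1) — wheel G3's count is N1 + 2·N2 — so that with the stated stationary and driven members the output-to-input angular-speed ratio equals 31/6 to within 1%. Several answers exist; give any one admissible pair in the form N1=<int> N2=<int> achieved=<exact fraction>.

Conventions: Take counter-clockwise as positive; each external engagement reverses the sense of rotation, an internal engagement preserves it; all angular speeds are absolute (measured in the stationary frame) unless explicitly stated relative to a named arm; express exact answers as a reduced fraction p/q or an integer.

N1=12 N2=19 achieved=31/6

design class (target 31/6): planetary set
Willis with ω_ring = 0: ω_sun/ω_arm = (N1+N3)/N1; set equal to 31/6  ⇒  N3/N1 = 31/6 − 1 = 25/6
N3 = N1 + 2·N2  ⇒  N2/N1 = (N3/N1 − 1)/2 = (25/6 − 1)/2 = 19/12
smallest multiple with N1 ≥ 12 and N2 ≥ 10: k = 1  ⇒  N1 = 1·12 = 12, N2 = 1·19 = 19 (N1 ≤ 40, N2 ≤ 30, N2 ≠ N1 ✓), N3 = 12 + 2·19 = 50
check: (N1+N3)/N1 with N1 = 12, N3 = 50 gives 31/6; |achieved − target| = 0 ≤ 31/600 ✓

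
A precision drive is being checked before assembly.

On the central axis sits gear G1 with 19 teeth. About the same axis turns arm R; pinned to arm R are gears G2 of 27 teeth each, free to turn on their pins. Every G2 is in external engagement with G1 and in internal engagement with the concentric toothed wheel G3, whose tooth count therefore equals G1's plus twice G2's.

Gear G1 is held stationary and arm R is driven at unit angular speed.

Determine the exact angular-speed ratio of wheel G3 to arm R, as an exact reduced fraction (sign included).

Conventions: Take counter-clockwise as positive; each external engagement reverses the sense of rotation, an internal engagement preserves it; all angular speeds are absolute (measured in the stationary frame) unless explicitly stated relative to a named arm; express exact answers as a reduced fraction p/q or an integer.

92/73

planetary set (19T centre, 27T on arm, 73T internal) — Willis relation
ring teeth: 19 + 2·27 = 73
19(ω_sun−ω_arm) = −73(ω_ring−ω_arm),  ω_sun = 0, ω_arm = 1
ω_ring = 1 − (19/73)(0−1) = 92/73
ω_out/ω_in = 92/73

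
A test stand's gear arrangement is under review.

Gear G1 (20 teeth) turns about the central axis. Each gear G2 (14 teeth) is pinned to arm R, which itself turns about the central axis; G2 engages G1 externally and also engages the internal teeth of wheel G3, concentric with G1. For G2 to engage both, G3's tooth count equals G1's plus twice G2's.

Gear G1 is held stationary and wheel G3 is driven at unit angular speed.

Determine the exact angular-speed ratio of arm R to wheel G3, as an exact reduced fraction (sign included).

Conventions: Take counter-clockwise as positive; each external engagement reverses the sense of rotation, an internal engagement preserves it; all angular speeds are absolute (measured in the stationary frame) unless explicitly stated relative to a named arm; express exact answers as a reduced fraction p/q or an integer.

12/17

recognized (axles ride arm R): planetary set, 20/14/48 teeth
ring teeth: 20 + 2·14 = 48
20(ω_sun−ω_arm) = −48(ω_ring−ω_arm),  ω_sun = 0, ω_ring = 1
20(0−ω_arm) = −48(1−ω_arm)  ⇒  68·ω_arm = 48  ⇒  ω_arm = 12/17
ω_out/ω_in = 12/17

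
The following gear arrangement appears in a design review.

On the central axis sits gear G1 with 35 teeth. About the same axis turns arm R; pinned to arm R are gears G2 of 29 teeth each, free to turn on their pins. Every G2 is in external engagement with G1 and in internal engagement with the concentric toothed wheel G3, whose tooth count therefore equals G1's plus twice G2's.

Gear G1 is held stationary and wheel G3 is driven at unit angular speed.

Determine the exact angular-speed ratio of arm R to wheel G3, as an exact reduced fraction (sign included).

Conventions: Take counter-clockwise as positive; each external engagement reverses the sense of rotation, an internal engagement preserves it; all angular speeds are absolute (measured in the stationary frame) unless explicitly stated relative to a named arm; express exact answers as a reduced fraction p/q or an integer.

93/128

recognized (axles ride arm R): planetary set, 35/29/93 teeth
ring teeth: 35 + 2·29 = 93
35(ω_sun−ω_arm) = −93(ω_ring−ω_arm),  ω_sun = 0, ω_ring = 1
35(0−ω_arm) = −93(1−ω_arm)  ⇒  128·ω_arm = 93  ⇒  ω_arm = 93/128
ω_out/ω_in = 93/128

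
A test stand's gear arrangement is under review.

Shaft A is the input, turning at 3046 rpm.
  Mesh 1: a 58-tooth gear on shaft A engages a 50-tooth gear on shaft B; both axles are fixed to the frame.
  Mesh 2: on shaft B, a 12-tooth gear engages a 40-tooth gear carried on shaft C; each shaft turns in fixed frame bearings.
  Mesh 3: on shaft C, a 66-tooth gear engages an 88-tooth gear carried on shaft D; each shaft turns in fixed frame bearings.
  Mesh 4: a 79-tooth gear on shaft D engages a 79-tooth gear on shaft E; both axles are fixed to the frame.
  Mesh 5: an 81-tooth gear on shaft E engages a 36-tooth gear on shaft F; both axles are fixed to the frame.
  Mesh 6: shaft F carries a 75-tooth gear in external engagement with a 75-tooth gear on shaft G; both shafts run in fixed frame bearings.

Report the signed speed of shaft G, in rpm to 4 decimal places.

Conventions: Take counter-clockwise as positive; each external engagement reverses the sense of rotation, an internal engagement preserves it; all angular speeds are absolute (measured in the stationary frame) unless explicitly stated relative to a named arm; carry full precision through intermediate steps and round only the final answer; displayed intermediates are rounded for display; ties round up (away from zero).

+1788.7635 rpm

topology: fixed-axis compound train — 6 meshes, A→G
mesh 1 [58T→50T]: ω = 3046.0000×58/50 = 3533.3600 rpm, sense flips to −
mesh 2 [12T→40T]: ω = 3533.3600×12/40 = 1060.0080 rpm, sense flips to +
mesh 3 [66T→88T]: ω = 1060.0080×66/88 = 795.0060 rpm, sense flips to −
mesh 4 [79T→79T]: ω = 795.0060×79/79 = 795.0060 rpm, sense flips to +
mesh 5 [81T→36T]: ω = 795.0060×81/36 = 1788.7635 rpm, sense flips to −
mesh 6 [75T→75T]: ω = 1788.7635×75/75 = 1788.7635 rpm, sense flips to +
signed output speed = +1788.7635 rpm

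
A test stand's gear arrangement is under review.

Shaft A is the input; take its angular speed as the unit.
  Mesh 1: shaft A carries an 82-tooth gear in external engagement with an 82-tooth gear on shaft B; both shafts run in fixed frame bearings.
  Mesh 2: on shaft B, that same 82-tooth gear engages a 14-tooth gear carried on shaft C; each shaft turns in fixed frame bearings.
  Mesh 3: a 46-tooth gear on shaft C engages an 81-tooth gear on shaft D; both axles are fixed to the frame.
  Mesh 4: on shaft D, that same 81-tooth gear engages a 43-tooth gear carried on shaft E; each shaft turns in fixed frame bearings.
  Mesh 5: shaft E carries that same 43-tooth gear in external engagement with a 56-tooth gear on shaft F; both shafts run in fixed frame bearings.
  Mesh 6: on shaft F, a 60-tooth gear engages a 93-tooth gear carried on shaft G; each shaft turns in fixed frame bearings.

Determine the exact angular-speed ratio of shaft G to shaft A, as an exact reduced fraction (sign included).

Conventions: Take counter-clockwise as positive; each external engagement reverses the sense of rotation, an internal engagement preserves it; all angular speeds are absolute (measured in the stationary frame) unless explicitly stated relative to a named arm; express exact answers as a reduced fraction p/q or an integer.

class = fixed-axis compound train [6 meshes; 6 ratios multiply, 6 sense flips]
mesh 1 [82T→82T]: running ratio 1, sense −
mesh 2 [82T→14T]: running ratio 41/7, sense +
mesh 3 [46T→81T]: running ratio 1886/567, sense −
mesh 4 [81T→43T]: running ratio 1886/301, sense +
mesh 5 [43T→56T]: running ratio 943/196, sense −
mesh 6 [60T→93T]: running ratio 4715/1519, sense +
ω_out/ω_in = 4715/1519

4715/1519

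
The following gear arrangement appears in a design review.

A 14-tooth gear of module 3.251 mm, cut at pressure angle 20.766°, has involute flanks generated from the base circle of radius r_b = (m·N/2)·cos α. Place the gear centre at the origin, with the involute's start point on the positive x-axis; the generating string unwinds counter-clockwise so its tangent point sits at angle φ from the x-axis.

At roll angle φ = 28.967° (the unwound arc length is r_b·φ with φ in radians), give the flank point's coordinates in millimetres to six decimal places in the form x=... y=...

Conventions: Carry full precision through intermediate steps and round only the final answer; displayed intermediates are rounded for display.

class = single-mesh tooth geometry [base-circle involute, m = 3.251, 14T]
pitch radius r_p = m·N/2 = 3.251·14/2 = 22.757000
base radius r_b = r_p·cos α = 22.757000·cos 20.766° = 21.278620
roll angle φ = 28.967° = 0.50556952 rad
x = r_b·(cos φ + φ·sin φ) = 23.826714
y = r_b·(sin φ − φ·cos φ) = 0.893354

x=23.826714 y=0.893354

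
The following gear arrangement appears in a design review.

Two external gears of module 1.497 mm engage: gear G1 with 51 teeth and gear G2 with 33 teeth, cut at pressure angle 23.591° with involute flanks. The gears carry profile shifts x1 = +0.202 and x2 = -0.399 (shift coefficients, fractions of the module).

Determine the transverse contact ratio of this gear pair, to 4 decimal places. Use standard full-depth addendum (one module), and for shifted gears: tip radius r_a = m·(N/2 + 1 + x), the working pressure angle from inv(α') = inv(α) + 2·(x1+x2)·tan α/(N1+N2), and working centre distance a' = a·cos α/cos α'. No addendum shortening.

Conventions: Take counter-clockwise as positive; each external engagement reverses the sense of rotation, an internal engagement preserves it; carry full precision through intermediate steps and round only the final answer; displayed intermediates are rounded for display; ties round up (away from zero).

1.5986

class = single-mesh tooth geometry [involute pair 51T × 33T, m = 1.497]
base radii: r_b1 = 34.983173, r_b2 = 22.636171
tip radii: r_a1 = 39.972894, r_a2 = 25.600197
inv(α') = inv(23.591°) + 2·(+0.202-0.399)·tan α/(51+33) = 0.02291324  ⇒  α' = 22.95671°
a' = a·cos α / cos α' = 62.8740·cos 23.591°/cos 22.95671° = 62.575321
action lengths: √(r_a1²−r_b1²) = 19.339335, √(r_a2²−r_b2²) = 11.957168
base pitch p_b = π·m·cos α = 4.309917
CR = (19.339335 + 11.957168 − 62.575321·sin 22.95671°)/4.309917 = 1.598616
contact ratio ≈ 1.5986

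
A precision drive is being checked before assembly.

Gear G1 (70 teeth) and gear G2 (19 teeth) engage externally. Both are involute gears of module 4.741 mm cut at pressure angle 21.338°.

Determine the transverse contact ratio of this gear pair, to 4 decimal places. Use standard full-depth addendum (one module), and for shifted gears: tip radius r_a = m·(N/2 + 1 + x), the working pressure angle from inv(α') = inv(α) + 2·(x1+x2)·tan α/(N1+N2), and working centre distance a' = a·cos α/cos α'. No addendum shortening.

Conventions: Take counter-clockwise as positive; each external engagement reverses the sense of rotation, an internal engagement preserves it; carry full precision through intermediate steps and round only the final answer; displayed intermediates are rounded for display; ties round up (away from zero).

class = single-mesh tooth geometry [involute pair 70T × 19T, m = 4.741]
base radii: r_b1 = 154.560173, r_b2 = 41.952047
tip radii: r_a1 = 170.676000, r_a2 = 49.780500
no profile shift: α' = α, a' = a
action lengths: √(r_a1²−r_b1²) = 72.397858, √(r_a2²−r_b2²) = 26.797834
base pitch p_b = π·m·cos α = 13.873289
CR = (72.397858 + 26.797834 − 210.974500·sin 21.33800°)/13.873289 = 1.616675
contact ratio ≈ 1.6167

1.6167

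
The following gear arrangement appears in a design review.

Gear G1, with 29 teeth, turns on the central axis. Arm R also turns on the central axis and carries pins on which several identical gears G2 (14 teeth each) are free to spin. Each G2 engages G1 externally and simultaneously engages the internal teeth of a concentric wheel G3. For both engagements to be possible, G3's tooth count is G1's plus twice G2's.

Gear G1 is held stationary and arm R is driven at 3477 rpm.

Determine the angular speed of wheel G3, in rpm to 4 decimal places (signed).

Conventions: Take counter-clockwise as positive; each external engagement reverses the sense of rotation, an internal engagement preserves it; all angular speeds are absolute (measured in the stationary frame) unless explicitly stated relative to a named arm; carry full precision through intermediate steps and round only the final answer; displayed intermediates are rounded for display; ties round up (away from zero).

topology: planetary set — G1 29T / G2 14T / G3 57T, arm = carrier (Willis)
normalise by the input: solve with ω_arm = 1, then scale by 3477 rpm
ring teeth: 29 + 2·14 = 57
29(ω_sun−ω_arm) = −57(ω_ring−ω_arm),  ω_sun = 0, ω_arm = 1
ω_ring = 1 − (29/57)(0−1) = 86/57
scale: ω_ring = 86/57 × 3477 rpm = +5246.0000 rpm

+5246.0000 rpm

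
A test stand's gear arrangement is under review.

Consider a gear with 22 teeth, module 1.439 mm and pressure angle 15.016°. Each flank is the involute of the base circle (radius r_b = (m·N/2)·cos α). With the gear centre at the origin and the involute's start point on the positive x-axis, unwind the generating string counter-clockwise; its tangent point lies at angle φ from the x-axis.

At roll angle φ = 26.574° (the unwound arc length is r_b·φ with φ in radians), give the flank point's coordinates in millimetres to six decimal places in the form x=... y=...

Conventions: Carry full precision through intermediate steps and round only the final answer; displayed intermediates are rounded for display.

x=16.845498 y=0.497594

single-mesh involute tooth geometry (22T wheel at module 1.439)
pitch radius r_p = m·N/2 = 1.439·22/2 = 15.829000
base radius r_b = r_p·cos α = 15.829000·cos 15.016° = 15.288495
roll angle φ = 26.574° = 0.46380380 rad
x = r_b·(cos φ + φ·sin φ) = 16.845498
y = r_b·(sin φ − φ·cos φ) = 0.497594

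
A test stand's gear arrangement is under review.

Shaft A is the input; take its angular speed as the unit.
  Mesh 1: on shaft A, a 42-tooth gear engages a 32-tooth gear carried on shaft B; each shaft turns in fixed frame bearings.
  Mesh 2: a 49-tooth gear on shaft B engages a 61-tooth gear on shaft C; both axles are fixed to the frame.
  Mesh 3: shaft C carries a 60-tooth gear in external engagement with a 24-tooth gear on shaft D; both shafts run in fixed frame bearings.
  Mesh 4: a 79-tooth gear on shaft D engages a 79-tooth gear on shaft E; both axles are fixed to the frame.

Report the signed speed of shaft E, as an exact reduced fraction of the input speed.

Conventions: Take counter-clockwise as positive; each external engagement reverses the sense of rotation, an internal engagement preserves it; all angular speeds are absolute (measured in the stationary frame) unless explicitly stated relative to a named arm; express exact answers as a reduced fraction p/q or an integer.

5145/1952

4-mesh fixed-axis compound train (all bearings frame-fixed)
mesh 1 [42T→32T]: |ω|/ω_in = 1×42/32 = 21/16, sense flips to −
mesh 2 [49T→61T]: |ω|/ω_in = (21/16)×49/61 = 1029/976, sense flips to +
mesh 3 [60T→24T]: |ω|/ω_in = (1029/976)×60/24 = 5145/1952, sense flips to −
mesh 4 [79T→79T]: |ω|/ω_in = (5145/1952)×79/79 = 5145/1952, sense flips to +
signed output speed (× input speed) = 5145/1952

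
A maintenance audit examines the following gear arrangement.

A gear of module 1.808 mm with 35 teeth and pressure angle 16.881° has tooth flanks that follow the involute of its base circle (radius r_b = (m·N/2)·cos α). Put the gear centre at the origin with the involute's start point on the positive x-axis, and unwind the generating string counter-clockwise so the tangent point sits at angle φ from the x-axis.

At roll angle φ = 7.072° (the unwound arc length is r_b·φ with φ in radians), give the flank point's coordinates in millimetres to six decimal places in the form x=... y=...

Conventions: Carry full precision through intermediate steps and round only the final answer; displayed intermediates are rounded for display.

x=30.506383 y=0.018949

topology: single-mesh involute geometry — m = 1.808, N = 35
pitch radius r_p = m·N/2 = 1.808·35/2 = 31.640000
base radius r_b = r_p·cos α = 31.640000·cos 16.881° = 30.276630
roll angle φ = 7.072° = 0.12342968 rad
x = r_b·(cos φ + φ·sin φ) = 30.506383
y = r_b·(sin φ − φ·cos φ) = 0.018949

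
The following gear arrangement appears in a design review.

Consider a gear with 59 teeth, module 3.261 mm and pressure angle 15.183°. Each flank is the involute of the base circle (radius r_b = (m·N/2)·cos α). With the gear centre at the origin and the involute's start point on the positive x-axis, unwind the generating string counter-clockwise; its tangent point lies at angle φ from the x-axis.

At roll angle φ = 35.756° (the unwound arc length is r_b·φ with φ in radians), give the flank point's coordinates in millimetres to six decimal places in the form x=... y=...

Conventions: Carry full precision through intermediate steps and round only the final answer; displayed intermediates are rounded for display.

recognized (one wheel, involute flank): single-mesh tooth geometry, m = 3.261, N = 59
pitch radius r_p = m·N/2 = 3.261·59/2 = 96.199500
base radius r_b = r_p·cos α = 96.199500·cos 15.183° = 92.841584
roll angle φ = 35.756° = 0.62405993 rad
x = r_b·(cos φ + φ·sin φ) = 109.197730
y = r_b·(sin φ − φ·cos φ) = 7.232548

x=109.197730 y=7.232548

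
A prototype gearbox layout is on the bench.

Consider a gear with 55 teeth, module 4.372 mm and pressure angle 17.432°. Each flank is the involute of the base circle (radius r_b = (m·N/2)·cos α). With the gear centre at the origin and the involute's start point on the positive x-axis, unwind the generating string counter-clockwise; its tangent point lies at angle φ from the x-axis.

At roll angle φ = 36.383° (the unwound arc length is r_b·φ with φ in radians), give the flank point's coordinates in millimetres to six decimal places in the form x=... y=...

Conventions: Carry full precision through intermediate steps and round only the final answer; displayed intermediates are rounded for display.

x=135.555405 y=9.401276

single-mesh involute tooth geometry (55T wheel at module 4.372)
pitch radius r_p = m·N/2 = 4.372·55/2 = 120.230000
base radius r_b = r_p·cos α = 120.230000·cos 17.432° = 114.708216
roll angle φ = 36.383° = 0.63500314 rad
x = r_b·(cos φ + φ·sin φ) = 135.555405
y = r_b·(sin φ − φ·cos φ) = 9.401276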